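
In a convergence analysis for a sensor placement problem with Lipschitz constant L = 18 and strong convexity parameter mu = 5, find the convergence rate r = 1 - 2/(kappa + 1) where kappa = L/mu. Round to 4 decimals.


Step 1: Compute the condition number.
kappa = L/mu = 18/5 = 3.6
Step 2: Compute the convergence rate.
r = 1 - 2/(kappa + 1) = 1 - 2*mu/(L + mu) = (L - mu)/(L + mu) = 13/23 = 0.5652


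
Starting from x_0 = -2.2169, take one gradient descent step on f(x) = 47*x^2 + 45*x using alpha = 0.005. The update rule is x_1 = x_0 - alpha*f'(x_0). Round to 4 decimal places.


We compute the gradient at x_0 and apply the update.
f'(x) = 94*x + 45
f'(-2.2169) = 94*-2.2169 + 45 = -163.3886
x_1 = -2.2169 - 0.005*-163.3886 = -1.4


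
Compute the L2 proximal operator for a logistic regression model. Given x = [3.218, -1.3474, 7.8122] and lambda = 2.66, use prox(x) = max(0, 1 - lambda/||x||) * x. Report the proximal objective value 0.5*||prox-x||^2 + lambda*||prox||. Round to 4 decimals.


Step 1: Compute ||x||.
||x|| = 8.5558
Step 2: Compute scaling factor.
scale = max(0, 1 - 2.66/8.5558) = 0.6891
Step 3: prox(x) = [2.2175, -0.9285, 5.3834]
||prox(x)|| = 5.8958
Step 4: Proximal objective.
0.5*||prox-x||^2 = 3.5378
lambda*||prox|| = 15.6828
Total = 19.2206


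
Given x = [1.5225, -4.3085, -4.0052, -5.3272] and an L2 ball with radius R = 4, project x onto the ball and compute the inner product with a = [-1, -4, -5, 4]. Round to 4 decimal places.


Step 1: Compute ||x|| (intermediates to 6 decimals).
||x|| = sqrt(1.5225^2 + (-4.3085)^2 + (-4.0052)^2 + (-5.3272)^2) = 8.080957
Step 2: Project.
Since ||x|| > R, scale = R/||x|| = 4/8.080957 = 0.494991, proj(x) = scale * x
proj(x) = [0.753624, -2.132669, -1.982538, -2.636916]
Step 3: Dot product.
a^T * proj(x) = -1*0.753624 - 4*(-2.132669) - 5*(-1.982538) + 4*(-2.636916) = 7.1421


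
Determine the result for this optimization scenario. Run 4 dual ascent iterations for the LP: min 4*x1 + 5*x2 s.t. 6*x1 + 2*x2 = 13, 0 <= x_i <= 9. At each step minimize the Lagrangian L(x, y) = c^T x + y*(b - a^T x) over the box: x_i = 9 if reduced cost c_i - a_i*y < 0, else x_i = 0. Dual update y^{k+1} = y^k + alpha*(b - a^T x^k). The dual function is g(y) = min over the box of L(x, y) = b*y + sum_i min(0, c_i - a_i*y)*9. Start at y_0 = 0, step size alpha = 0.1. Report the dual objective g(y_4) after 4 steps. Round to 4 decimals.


Dual ascent for LP: min 4*x1 + 5*x2, 6*x1 + 2*x2 = 13, 0 <= x_i <= 9
Step 1: y^k = 0.0, reduced costs: (4.0, 5.0)
  x^k = (0.0, 0.0), subgradient = b - a^T x = 13.0
  y^{k+1} = 0.0 + 0.1*13.0 = 1.3
Step 2: y^k = 1.3, reduced costs: (-3.8, 2.4)
  x^k = (9.0, 0.0), subgradient = b - a^T x = -41.0
  y^{k+1} = 1.3 + 0.1*-41.0 = -2.8
Step 3: y^k = -2.8, reduced costs: (20.8, 10.6)
  x^k = (0.0, 0.0), subgradient = b - a^T x = 13.0
  y^{k+1} = -2.8 + 0.1*13.0 = -1.5
Step 4: y^k = -1.5, reduced costs: (13.0, 8.0)
  x^k = (0.0, 0.0), subgradient = b - a^T x = 13.0
  y^{k+1} = -1.5 + 0.1*13.0 = -0.2
Dual objective at y_4 = -0.2: reduced costs (5.2, 5.4), box minimizer x = (0.0, 0.0)
g(y_4) = b*y + (c1 - a1*y)*x1 + (c2 - a2*y)*x2 = 13*(-0.2) + 5.2*0.0 + 5.4*0.0 = -2.6 + 0.0 + 0.0 = -2.6


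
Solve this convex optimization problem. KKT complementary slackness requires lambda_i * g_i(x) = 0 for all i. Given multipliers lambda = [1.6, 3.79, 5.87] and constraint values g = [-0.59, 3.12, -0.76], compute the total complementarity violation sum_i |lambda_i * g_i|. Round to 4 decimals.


KKT complementary slackness check:
lambda_1 * g_1 = 1.6 * -0.59 = -0.944
lambda_2 * g_2 = 3.79 * 3.12 = 11.8248
lambda_3 * g_3 = 5.87 * -0.76 = -4.4612
Total violation = 0.944 + 11.8248 + 4.4612 = 17.23


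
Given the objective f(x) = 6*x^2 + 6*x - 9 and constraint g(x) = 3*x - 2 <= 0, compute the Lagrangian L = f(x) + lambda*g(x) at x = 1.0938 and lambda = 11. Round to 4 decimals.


Step 1: Evaluate f(x).
f(1.0938) = 6*1.0938^2 + 6*1.0938 - 9 = 4.7412
Step 2: Evaluate g(x).
g(1.0938) = 3*1.0938 - 2 = 1.2814
Step 3: Compute Lagrangian.
L = 4.7412 + 11*1.2814 = 18.8366


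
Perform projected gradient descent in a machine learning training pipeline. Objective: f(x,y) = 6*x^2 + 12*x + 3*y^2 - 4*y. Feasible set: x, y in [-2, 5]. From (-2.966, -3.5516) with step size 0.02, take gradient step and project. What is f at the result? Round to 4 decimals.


Step 1: Compute gradient at (-2.966, -3.5516).
grad_x = 2*6*-2.966 + 12 = -23.592
grad_y = 2*3*-3.5516 - 4 = -25.3096
Step 2: Gradient step.
x_raw = -2.966 - 0.02*-23.592 = -2.4942
y_raw = -3.5516 - 0.02*-25.3096 = -3.0454
Step 3: Project onto [-2, 5].
x_proj = clip(-2.4942) = -2.0
y_proj = clip(-3.0454) = -2.0
Step 4: Evaluate f.
f(-2.0, -2.0) = 20.0


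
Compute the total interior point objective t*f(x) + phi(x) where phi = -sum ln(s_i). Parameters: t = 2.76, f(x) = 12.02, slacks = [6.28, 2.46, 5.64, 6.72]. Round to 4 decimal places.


Step 1: Compute log-barrier.
ln values: [1.8374, 0.9002, 1.7299, 1.9051]
phi = -(1.8374 + 0.9002 + 1.7299 + 1.9051) = -6.3725
Step 2: Compute augmented objective.
t*f(x) = 2.76*12.02 = 33.1752
Total = 33.1752 - 6.3725 = 26.8027


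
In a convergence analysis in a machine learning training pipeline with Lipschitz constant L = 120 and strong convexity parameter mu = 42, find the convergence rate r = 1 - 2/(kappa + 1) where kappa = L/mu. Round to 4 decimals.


Step 1: Compute the condition number.
kappa = L/mu = 120/42 = 2.8571
Step 2: Compute the convergence rate.
r = 1 - 2/(kappa + 1) = 1 - 2*mu/(L + mu) = (L - mu)/(L + mu) = 78/162 = 0.4815


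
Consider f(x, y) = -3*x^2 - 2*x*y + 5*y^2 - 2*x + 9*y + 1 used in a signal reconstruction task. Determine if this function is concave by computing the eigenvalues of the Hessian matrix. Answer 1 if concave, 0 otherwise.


The Hessian of f(x,y) = -3*x^2 - 2*x*y + 5*y^2 - 2*x + 9*y + 1 is:
H = [[-6, -2], [-2, 10]]
Trace = -6 + 10 = 4
Determinant = -6*10 - (-2)^2 = -64
Discriminant = (4)^2 - 4*-64 = 272.0
Eigenvalues: lambda_1 = -6.2462, lambda_2 = 10.2462
The function is not concave.

0


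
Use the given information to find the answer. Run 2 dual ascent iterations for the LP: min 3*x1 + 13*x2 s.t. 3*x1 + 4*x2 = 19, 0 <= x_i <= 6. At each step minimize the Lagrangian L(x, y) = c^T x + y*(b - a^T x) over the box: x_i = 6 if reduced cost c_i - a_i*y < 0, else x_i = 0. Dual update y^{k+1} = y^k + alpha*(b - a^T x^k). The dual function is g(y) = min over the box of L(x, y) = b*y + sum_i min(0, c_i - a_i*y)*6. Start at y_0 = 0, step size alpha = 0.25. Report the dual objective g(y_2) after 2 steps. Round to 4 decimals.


Dual ascent for LP: min 3*x1 + 13*x2, 3*x1 + 4*x2 = 19, 0 <= x_i <= 6
Step 1: y^k = 0.0, reduced costs: (3.0, 13.0)
  x^k = (0.0, 0.0), subgradient = b - a^T x = 19.0
  y^{k+1} = 0.0 + 0.25*19.0 = 4.75
Step 2: y^k = 4.75, reduced costs: (-11.25, -6.0)
  x^k = (6.0, 6.0), subgradient = b - a^T x = -23.0
  y^{k+1} = 4.75 + 0.25*-23.0 = -1.0
Dual objective at y_2 = -1.0: reduced costs (6.0, 17.0), box minimizer x = (0.0, 0.0)
g(y_2) = b*y + (c1 - a1*y)*x1 + (c2 - a2*y)*x2 = 19*(-1.0) + 6.0*0.0 + 17.0*0.0 = -19.0 + 0.0 + 0.0 = -19.0


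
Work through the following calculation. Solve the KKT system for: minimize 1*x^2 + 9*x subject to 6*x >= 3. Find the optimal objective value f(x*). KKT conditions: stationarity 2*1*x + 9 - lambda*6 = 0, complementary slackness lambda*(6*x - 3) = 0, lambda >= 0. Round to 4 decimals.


Step 1: Try lambda = 0 (constraint inactive).
x_unc = -9/(2*1) = -4.5
Check: 6*-4.5 = -27.0 < 3 -- violated!
Step 2: Constraint must be active: 6*x = 3
x* = 3/6 = 0.5
lambda = (2*1*0.5 + 9)/6 = 1.6667
Step 3: Compute optimal value.
f(x*) = 1*0.5^2 + 9*0.5 = 4.75


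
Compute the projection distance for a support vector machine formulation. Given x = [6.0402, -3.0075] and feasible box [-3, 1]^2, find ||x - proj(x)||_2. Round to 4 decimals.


Project each component onto [-3, 1].
clip(6.0402) = 1.0, clip(-3.0075) = -3.0
Projection = [1.0, -3.0]
Squared diffs: [25.4036, 0.0001]
Distance = sqrt(25.4037) = 5.0402


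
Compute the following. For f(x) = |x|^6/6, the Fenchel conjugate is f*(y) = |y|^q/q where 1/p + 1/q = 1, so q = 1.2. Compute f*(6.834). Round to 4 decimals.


The conjugate exponent q satisfies 1/p + 1/q = 1.
p = 6, so q = 6/(6 - 1) = 1.2
|y|^q = 6.834^1.2 = 10.0371
f*(6.834) = 10.0371 / 1.2 = 8.3643


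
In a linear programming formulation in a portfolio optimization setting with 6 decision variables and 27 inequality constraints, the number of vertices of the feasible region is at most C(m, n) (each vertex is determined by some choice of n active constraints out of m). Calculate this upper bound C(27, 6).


Each vertex corresponds to some choice of n active constraints out of m, so the number of vertices is at most C(m, n) = m! / (n!(m-n)!).
m = 27, n = 6
Numerator: 27 * 26 * 25 * 24 * 23 * 22
Denominator: 6! = 720
C(27, 6) = 296010


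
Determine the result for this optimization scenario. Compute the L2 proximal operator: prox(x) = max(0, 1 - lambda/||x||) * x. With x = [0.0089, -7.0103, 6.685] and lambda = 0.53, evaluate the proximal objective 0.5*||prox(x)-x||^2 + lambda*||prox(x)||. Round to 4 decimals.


Step 1: Compute ||x||.
||x|| = 9.6868
Step 2: Compute scaling factor.
scale = max(0, 1 - 0.53/9.6868) = 0.9453
Step 3: prox(x) = [0.0084, -6.6267, 6.3192]
||prox(x)|| = 9.1568
Step 4: Proximal objective.
0.5*||prox-x||^2 = 0.1405
lambda*||prox|| = 4.8531
Total = 4.9935


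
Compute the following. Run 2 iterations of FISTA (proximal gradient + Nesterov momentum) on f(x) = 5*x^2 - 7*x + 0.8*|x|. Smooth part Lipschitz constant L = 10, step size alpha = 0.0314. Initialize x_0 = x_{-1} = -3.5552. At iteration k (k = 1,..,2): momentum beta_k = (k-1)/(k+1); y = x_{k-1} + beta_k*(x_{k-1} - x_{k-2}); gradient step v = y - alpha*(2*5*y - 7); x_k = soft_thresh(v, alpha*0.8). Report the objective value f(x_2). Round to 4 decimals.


FISTA on f(x) = 5*x^2 - 7*x + 0.8*|x|
L = 10, alpha = 0.0314
Iteration 1: beta = 0.0, y = -3.5552 + 0.0*(-3.5552 + 3.5552) = -3.5552
  grad(y) = -42.552, v = y - alpha*grad = -2.2191
  prox(v) = soft_thresh(-2.2191, 0.0251) = -2.1939
Iteration 2: beta = 0.3333, y = -2.1939 + 0.3333*(-2.1939 + 3.5552) = -1.7402
  grad(y) = -24.402, v = y - alpha*grad = -0.974
  prox(v) = soft_thresh(-0.974, 0.0251) = -0.9489
f(x_2) = 5*(-0.9489)^2 - 7*(-0.9489) + 0.8*|-0.9489| = 11.9027


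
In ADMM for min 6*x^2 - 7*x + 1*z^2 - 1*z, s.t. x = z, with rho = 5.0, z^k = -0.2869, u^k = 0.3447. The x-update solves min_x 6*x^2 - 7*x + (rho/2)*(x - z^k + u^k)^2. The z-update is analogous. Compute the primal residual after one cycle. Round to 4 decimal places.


ADMM iteration with rho = 5.0, z^k = -0.2869, u^k = 0.3447
Step 1: x-update.
Minimize 6*x^2 - 7*x + (5.0/2)*(x + 0.2869 + 0.3447)^2
FOC: (2*6 + 5.0)*x = 7 + 5.0*(-0.2869 - 0.3447)
x^{k+1} = 0.226
Step 2: z-update.
Minimize 1*z^2 - 1*z + (5.0/2)*(0.226 - z + 0.3447)^2
FOC: (2*1 + 5.0)*z = 1 + 5.0*(0.226 + 0.3447)
z^{k+1} = 0.5505
Step 3: u-update.
u^{k+1} = 0.3447 + 0.226 - 0.5505 = 0.0202
Step 4: Primal residual = |0.226 - 0.5505| = 0.3245


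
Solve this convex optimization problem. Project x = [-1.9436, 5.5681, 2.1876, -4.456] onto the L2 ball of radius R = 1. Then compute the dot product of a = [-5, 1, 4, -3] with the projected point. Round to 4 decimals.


Step 1: Compute ||x|| (intermediates to 6 decimals).
||x|| = sqrt((-1.9436)^2 + 5.5681^2 + 2.1876^2 + (-4.456)^2) = 7.708622
Step 2: Project.
Since ||x|| > R, scale = R/||x|| = 1/7.708622 = 0.129725, proj(x) = scale * x
proj(x) = [-0.252134, 0.722322, 0.283786, -0.578055]
Step 3: Dot product.
a^T * proj(x) = -5*(-0.252134) + 1*0.722322 + 4*0.283786 - 3*(-0.578055) = 4.8523


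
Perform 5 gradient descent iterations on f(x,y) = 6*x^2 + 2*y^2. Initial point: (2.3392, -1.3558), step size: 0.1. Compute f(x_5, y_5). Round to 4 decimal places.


Gradient descent on f(x,y) = 6*x^2 + 2*y^2.
Starting point: (2.3392, -1.3558), alpha = 0.1
Step 1: grad_x = 2*6*2.3392 = 28.0704, grad_y = 2*2*-1.3558 = -5.4232
  x_1 = 2.3392 - 0.1*28.0704 = -0.4678
  y_1 = -1.3558 - 0.1*-5.4232 = -0.8135
Step 2: grad_x = 2*6*-0.4678 = -5.6141, grad_y = 2*2*-0.8135 = -3.2539
  x_2 = -0.4678 - 0.1*-5.6141 = 0.0936
  y_2 = -0.8135 - 0.1*-3.2539 = -0.4881
Step 3: grad_x = 2*6*0.0936 = 1.1228, grad_y = 2*2*-0.4881 = -1.9524
  x_3 = 0.0936 - 0.1*1.1228 = -0.0187
  y_3 = -0.4881 - 0.1*-1.9524 = -0.2929
Step 4: grad_x = 2*6*-0.0187 = -0.2246, grad_y = 2*2*-0.2929 = -1.1714
  x_4 = -0.0187 - 0.1*-0.2246 = 0.0037
  y_4 = -0.2929 - 0.1*-1.1714 = -0.1757
Step 5: grad_x = 2*6*0.0037 = 0.0449, grad_y = 2*2*-0.1757 = -0.7028
  x_5 = 0.0037 - 0.1*0.0449 = -0.0007
  y_5 = -0.1757 - 0.1*-0.7028 = -0.1054
f(-0.0007, -0.1054) = 6*(-0.0007)^2 + 2*(-0.1054)^2 = 0.0222


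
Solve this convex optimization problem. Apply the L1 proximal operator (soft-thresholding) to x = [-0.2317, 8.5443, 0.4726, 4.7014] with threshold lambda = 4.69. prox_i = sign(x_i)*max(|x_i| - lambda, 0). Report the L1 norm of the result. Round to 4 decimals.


Soft-thresholding with lambda = 4.69:
prox(-0.2317) = sign(-0.2317)*max(|-0.2317| - 4.69, 0) = 0.0
prox(8.5443) = sign(8.5443)*max(|8.5443| - 4.69, 0) = 3.8543
prox(0.4726) = sign(0.4726)*max(|0.4726| - 4.69, 0) = 0.0
prox(4.7014) = sign(4.7014)*max(|4.7014| - 4.69, 0) = 0.0114
prox(x) = [0.0, 3.8543, 0.0, 0.0114]
||prox(x)||_1 = 0.0 + 3.8543 + 0.0 + 0.0114 = 3.8657


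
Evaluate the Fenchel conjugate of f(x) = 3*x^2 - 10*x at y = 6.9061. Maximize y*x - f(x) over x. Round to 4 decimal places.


f*(y) = sup_x {y*x - a*x^2 - b*x} = sup_x {(y-b)*x - a*x^2}
FOC: (y - b) - 2a*x = 0 => x* = (y - b)/(2a)
x* = (6.9061 + 10)/(2*3) = 2.8177
f*(6.9061) = (y-b)^2/(4a) = (6.9061 + 10)^2/(4*3)
= 285.8162/12 = 23.818


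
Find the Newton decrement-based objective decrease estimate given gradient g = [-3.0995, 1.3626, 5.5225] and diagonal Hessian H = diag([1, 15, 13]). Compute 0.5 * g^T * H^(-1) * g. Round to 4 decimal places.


Step 1: H is diagonal, so H^(-1) * g = [-3.0995, 0.0908, 0.4248].
Step 2: g^T H^(-1) g = sum_i g_i^2 / H_ii
  = (-3.0995)^2/1 + (1.3626)^2/15 + (5.5225)^2/13
  = 9.6069 + 0.1238 + 2.346 = 12.0767
Step 3: Objective decrease = 0.5 * g^T H^(-1) g = 6.0383


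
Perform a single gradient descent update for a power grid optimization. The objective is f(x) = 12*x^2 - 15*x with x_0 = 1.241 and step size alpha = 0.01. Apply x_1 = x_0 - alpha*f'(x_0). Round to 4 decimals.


We compute the gradient at x_0 and apply the update.
f'(x) = 24*x - 15
f'(1.241) = 24*1.241 - 15 = 14.784
x_1 = 1.241 - 0.01*14.784 = 1.0932


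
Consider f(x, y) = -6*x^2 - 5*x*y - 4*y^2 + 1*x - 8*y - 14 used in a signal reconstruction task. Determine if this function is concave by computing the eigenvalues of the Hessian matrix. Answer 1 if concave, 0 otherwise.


The Hessian of f(x,y) = -6*x^2 - 5*x*y - 4*y^2 + 1*x - 8*y - 14 is:
H = [[-12, -5], [-5, -8]]
Trace = -12 - 8 = -20
Determinant = -12*-8 - (-5)^2 = 71
Discriminant = (-20)^2 - 4*71 = 116.0
Eigenvalues: lambda_1 = -15.3852, lambda_2 = -4.6148
The function is concave.

1


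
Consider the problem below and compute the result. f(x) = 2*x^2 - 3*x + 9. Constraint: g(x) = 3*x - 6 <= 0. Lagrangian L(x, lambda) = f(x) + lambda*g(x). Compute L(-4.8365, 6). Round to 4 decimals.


Step 1: Evaluate f(x).
f(-4.8365) = 2*(-4.8365)^2 - 3*(-4.8365) + 9 = 70.293
Step 2: Evaluate g(x).
g(-4.8365) = 3*-4.8365 - 6 = -20.5095
Step 3: Compute Lagrangian.
L = 70.293 + 6*-20.5095 = -52.764


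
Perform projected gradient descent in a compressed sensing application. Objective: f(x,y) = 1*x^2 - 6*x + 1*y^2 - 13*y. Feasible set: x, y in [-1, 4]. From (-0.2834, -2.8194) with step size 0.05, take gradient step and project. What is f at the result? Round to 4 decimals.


Step 1: Compute gradient at (-0.2834, -2.8194).
grad_x = 2*1*-0.2834 - 6 = -6.5668
grad_y = 2*1*-2.8194 - 13 = -18.6388
Step 2: Gradient step.
x_raw = -0.2834 - 0.05*-6.5668 = 0.0449
y_raw = -2.8194 - 0.05*-18.6388 = -1.8875
Step 3: Project onto [-1, 4].
x_proj = clip(0.0449) = 0.0449
y_proj = clip(-1.8875) = -1.0
Step 4: Evaluate f.
f(0.0449, -1.0) = 13.7324


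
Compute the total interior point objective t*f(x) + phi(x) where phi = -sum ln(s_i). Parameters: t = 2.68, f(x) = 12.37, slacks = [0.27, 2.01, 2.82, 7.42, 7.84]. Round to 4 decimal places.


Step 1: Compute log-barrier.
ln values: [-1.3093, 0.6981, 1.0367, 2.0042, 2.0592]
phi = -(-1.3093 + 0.6981 + 1.0367 + 2.0042 + 2.0592) = -4.489
Step 2: Compute augmented objective.
t*f(x) = 2.68*12.37 = 33.1516
Total = 33.1516 - 4.489 = 28.6626


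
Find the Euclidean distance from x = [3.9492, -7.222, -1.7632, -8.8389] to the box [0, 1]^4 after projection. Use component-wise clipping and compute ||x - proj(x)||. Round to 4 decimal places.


Project each component onto [0, 1].
clip(3.9492) = 1.0, clip(-7.222) = 0.0, clip(-1.7632) = 0.0, clip(-8.8389) = 0.0
Projection = [1.0, 0.0, 0.0, 0.0]
Squared diffs: [8.6978, 52.1573, 3.1089, 78.1262]
Distance = sqrt(142.0902) = 11.9202


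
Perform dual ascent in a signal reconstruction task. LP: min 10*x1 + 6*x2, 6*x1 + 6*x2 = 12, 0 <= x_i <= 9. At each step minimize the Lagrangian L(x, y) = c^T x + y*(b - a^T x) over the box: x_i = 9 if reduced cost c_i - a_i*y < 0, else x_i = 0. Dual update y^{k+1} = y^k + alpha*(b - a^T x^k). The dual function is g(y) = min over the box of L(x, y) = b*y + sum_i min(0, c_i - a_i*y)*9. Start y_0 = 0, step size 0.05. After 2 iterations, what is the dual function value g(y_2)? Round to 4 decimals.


Dual ascent for LP: min 10*x1 + 6*x2, 6*x1 + 6*x2 = 12, 0 <= x_i <= 9
Step 1: y^k = 0.0, reduced costs: (10.0, 6.0)
  x^k = (0.0, 0.0), subgradient = b - a^T x = 12.0
  y^{k+1} = 0.0 + 0.05*12.0 = 0.6
Step 2: y^k = 0.6, reduced costs: (6.4, 2.4)
  x^k = (0.0, 0.0), subgradient = b - a^T x = 12.0
  y^{k+1} = 0.6 + 0.05*12.0 = 1.2
Dual objective at y_2 = 1.2: reduced costs (2.8, -1.2), box minimizer x = (0.0, 9.0)
g(y_2) = b*y + (c1 - a1*y)*x1 + (c2 - a2*y)*x2 = 12*1.2 + 2.8*0.0 + (-1.2)*9.0 = 14.4 + 0.0 - 10.8 = 3.6


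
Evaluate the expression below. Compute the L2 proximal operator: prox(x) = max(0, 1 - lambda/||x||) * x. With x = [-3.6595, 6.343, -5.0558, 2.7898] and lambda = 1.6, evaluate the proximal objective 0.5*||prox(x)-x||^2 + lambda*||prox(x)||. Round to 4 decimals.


Step 1: Compute ||x||.
||x|| = 9.3258
Step 2: Compute scaling factor.
scale = max(0, 1 - 1.6/9.3258) = 0.8284
Step 3: prox(x) = [-3.0316, 5.2547, -4.1884, 2.3112]
||prox(x)|| = 7.7258
Step 4: Proximal objective.
0.5*||prox-x||^2 = 1.28
lambda*||prox|| = 12.3613
Total = 13.6412


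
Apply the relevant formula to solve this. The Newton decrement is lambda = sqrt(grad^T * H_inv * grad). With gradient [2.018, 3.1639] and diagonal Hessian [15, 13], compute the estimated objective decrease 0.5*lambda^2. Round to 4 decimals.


Step 1: H is diagonal, so H^(-1) * g = [0.1345, 0.2434].
Step 2: g^T H^(-1) g = sum_i g_i^2 / H_ii
  = (2.018)^2/15 + (3.1639)^2/13
  = 0.2715 + 0.77 = 1.0415
Step 3: Objective decrease = 0.5 * g^T H^(-1) g = 0.5208


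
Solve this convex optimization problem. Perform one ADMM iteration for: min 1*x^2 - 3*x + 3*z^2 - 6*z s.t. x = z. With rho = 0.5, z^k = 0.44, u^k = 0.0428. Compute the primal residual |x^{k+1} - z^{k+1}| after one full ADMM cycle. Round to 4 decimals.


ADMM iteration with rho = 0.5, z^k = 0.44, u^k = 0.0428
Step 1: x-update.
Minimize 1*x^2 - 3*x + (0.5/2)*(x - 0.44 + 0.0428)^2
FOC: (2*1 + 0.5)*x = 3 + 0.5*(0.44 - 0.0428)
x^{k+1} = 1.2794
Step 2: z-update.
Minimize 3*z^2 - 6*z + (0.5/2)*(1.2794 - z + 0.0428)^2
FOC: (2*3 + 0.5)*z = 6 + 0.5*(1.2794 + 0.0428)
z^{k+1} = 1.0248
Step 3: u-update.
u^{k+1} = 0.0428 + 1.2794 - 1.0248 = 0.2975
Step 4: Primal residual = |1.2794 - 1.0248| = 0.2547


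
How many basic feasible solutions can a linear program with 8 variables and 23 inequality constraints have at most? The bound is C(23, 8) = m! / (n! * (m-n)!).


Each vertex corresponds to some choice of n active constraints out of m, so the number of vertices is at most C(m, n) = m! / (n!(m-n)!).
m = 23, n = 8
Numerator: 23 * 22 * 21 * 20 * 19 * 18 * 17 * 16
Denominator: 8! = 40320
C(23, 8) = 490314


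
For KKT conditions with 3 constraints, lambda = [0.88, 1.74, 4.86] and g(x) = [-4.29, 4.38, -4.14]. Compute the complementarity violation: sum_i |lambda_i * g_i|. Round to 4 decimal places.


KKT complementary slackness check:
lambda_1 * g_1 = 0.88 * -4.29 = -3.7752
lambda_2 * g_2 = 1.74 * 4.38 = 7.6212
lambda_3 * g_3 = 4.86 * -4.14 = -20.1204
Total violation = 3.7752 + 7.6212 + 20.1204 = 31.5168


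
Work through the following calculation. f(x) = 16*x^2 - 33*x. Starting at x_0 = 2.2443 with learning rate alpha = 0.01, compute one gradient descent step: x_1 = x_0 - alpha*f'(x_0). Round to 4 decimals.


We compute the gradient at x_0 and apply the update.
f'(x) = 32*x - 33
f'(2.2443) = 32*2.2443 - 33 = 38.8176
x_1 = 2.2443 - 0.01*38.8176 = 1.8561


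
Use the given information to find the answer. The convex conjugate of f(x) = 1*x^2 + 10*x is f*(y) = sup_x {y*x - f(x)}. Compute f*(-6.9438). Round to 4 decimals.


f*(y) = sup_x {y*x - a*x^2 - b*x} = sup_x {(y-b)*x - a*x^2}
FOC: (y - b) - 2a*x = 0 => x* = (y - b)/(2a)
x* = (-6.9438 - 10)/(2*1) = -8.4719
f*(-6.9438) = (y-b)^2/(4a) = (-6.9438 - 10)^2/(4*1)
= 287.0924/4 = 71.7731


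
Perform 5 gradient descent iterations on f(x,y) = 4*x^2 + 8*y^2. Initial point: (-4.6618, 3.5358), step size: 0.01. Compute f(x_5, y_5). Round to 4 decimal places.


Gradient descent on f(x,y) = 4*x^2 + 8*y^2.
Starting point: (-4.6618, 3.5358), alpha = 0.01
Step 1: grad_x = 2*4*-4.6618 = -37.2944, grad_y = 2*8*3.5358 = 56.5728
  x_1 = -4.6618 - 0.01*-37.2944 = -4.2889
  y_1 = 3.5358 - 0.01*56.5728 = 2.9701
Step 2: grad_x = 2*4*-4.2889 = -34.3108, grad_y = 2*8*2.9701 = 47.5212
  x_2 = -4.2889 - 0.01*-34.3108 = -3.9457
  y_2 = 2.9701 - 0.01*47.5212 = 2.4949
Step 3: grad_x = 2*4*-3.9457 = -31.566, grad_y = 2*8*2.4949 = 39.9178
  x_3 = -3.9457 - 0.01*-31.566 = -3.6301
  y_3 = 2.4949 - 0.01*39.9178 = 2.0957
Step 4: grad_x = 2*4*-3.6301 = -29.0407, grad_y = 2*8*2.0957 = 33.5309
  x_4 = -3.6301 - 0.01*-29.0407 = -3.3397
  y_4 = 2.0957 - 0.01*33.5309 = 1.7604
Step 5: grad_x = 2*4*-3.3397 = -26.7174, grad_y = 2*8*1.7604 = 28.166
  x_5 = -3.3397 - 0.01*-26.7174 = -3.0725
  y_5 = 1.7604 - 0.01*28.166 = 1.4787
f(-3.0725, 1.4787) = 4*(-3.0725)^2 + 8*1.4787^2 = 55.2539


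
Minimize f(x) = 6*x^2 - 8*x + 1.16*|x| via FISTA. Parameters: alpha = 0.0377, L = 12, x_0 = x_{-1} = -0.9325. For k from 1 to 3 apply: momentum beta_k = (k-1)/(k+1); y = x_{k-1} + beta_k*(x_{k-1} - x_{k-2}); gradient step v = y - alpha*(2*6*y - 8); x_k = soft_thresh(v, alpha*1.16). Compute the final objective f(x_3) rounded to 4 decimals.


FISTA on f(x) = 6*x^2 - 8*x + 1.16*|x|
L = 12, alpha = 0.0377
Iteration 1: beta = 0.0, y = -0.9325 + 0.0*(-0.9325 + 0.9325) = -0.9325
  grad(y) = -19.19, v = y - alpha*grad = -0.209
  prox(v) = soft_thresh(-0.209, 0.0437) = -0.1653
Iteration 2: beta = 0.3333, y = -0.1653 + 0.3333*(-0.1653 + 0.9325) = 0.0904
  grad(y) = -6.9149, v = y - alpha*grad = 0.3511
  prox(v) = soft_thresh(0.3511, 0.0437) = 0.3074
Iteration 3: beta = 0.5, y = 0.3074 + 0.5*(0.3074 + 0.1653) = 0.5437
  grad(y) = -1.4752, v = y - alpha*grad = 0.5993
  prox(v) = soft_thresh(0.5993, 0.0437) = 0.5556
f(x_3) = 6*0.5556^2 - 8*0.5556 + 1.16*|0.5556| = -1.9482


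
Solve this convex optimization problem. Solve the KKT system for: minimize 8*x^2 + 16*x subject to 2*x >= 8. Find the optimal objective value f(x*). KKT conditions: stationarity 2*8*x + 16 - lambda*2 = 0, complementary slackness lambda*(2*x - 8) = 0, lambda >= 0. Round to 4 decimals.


Step 1: Try lambda = 0 (constraint inactive).
x_unc = -16/(2*8) = -1.0
Check: 2*-1.0 = -2.0 < 8 -- violated!
Step 2: Constraint must be active: 2*x = 8
x* = 8/2 = 4.0
lambda = (2*8*4.0 + 16)/2 = 40.0
Step 3: Compute optimal value.
f(x*) = 8*4.0^2 + 16*4.0 = 192.0


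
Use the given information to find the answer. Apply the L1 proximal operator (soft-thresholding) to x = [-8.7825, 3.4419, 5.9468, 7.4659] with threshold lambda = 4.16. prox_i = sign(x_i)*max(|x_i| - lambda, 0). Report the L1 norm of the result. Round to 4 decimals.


Soft-thresholding with lambda = 4.16:
prox(-8.7825) = sign(-8.7825)*max(|-8.7825| - 4.16, 0) = -4.6225
prox(3.4419) = sign(3.4419)*max(|3.4419| - 4.16, 0) = 0.0
prox(5.9468) = sign(5.9468)*max(|5.9468| - 4.16, 0) = 1.7868
prox(7.4659) = sign(7.4659)*max(|7.4659| - 4.16, 0) = 3.3059
prox(x) = [-4.6225, 0.0, 1.7868, 3.3059]
||prox(x)||_1 = 4.6225 + 0.0 + 1.7868 + 3.3059 = 9.7152


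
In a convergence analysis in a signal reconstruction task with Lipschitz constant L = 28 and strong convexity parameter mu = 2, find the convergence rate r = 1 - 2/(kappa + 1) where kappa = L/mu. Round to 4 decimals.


Step 1: Compute the condition number.
kappa = L/mu = 28/2 = 14.0
Step 2: Compute the convergence rate.
r = 1 - 2/(kappa + 1) = 1 - 2*mu/(L + mu) = (L - mu)/(L + mu) = 26/30 = 0.8667


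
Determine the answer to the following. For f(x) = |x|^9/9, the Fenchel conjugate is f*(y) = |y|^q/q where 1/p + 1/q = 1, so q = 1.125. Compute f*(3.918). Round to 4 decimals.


The conjugate exponent q satisfies 1/p + 1/q = 1.
p = 9, so q = 9/(9 - 1) = 1.125
|y|^q = 3.918^1.125 = 4.6473
f*(3.918) = 4.6473 / 1.125 = 4.1309


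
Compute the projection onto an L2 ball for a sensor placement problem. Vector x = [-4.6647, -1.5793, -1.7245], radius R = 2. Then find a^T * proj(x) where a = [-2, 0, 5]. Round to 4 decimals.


Step 1: Compute ||x|| (intermediates to 6 decimals).
||x|| = sqrt((-4.6647)^2 + (-1.5793)^2 + (-1.7245)^2) = 5.217999
Step 2: Project.
Since ||x|| > R, scale = R/||x|| = 2/5.217999 = 0.383289, proj(x) = scale * x
proj(x) = [-1.787928, -0.605328, -0.660982]
Step 3: Dot product.
a^T * proj(x) = -2*(-1.787928) + 0*(-0.605328) + 5*(-0.660982) = 0.2709


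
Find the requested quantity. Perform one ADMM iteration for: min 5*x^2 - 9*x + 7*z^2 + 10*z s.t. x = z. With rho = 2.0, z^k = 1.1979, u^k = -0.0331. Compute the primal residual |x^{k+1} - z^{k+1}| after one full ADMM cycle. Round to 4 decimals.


ADMM iteration with rho = 2.0, z^k = 1.1979, u^k = -0.0331
Step 1: x-update.
Minimize 5*x^2 - 9*x + (2.0/2)*(x - 1.1979 - 0.0331)^2
FOC: (2*5 + 2.0)*x = 9 + 2.0*(1.1979 + 0.0331)
x^{k+1} = 0.9552
Step 2: z-update.
Minimize 7*z^2 + 10*z + (2.0/2)*(0.9552 - z - 0.0331)^2
FOC: (2*7 + 2.0)*z = -10 + 2.0*(0.9552 - 0.0331)
z^{k+1} = -0.5097
Step 3: u-update.
u^{k+1} = -0.0331 + 0.9552 + 0.5097 = 1.4318
Step 4: Primal residual = |0.9552 + 0.5097| = 1.4649


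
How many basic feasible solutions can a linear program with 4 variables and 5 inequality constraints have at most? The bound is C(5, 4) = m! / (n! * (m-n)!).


Each vertex corresponds to some choice of n active constraints out of m, so the number of vertices is at most C(m, n) = m! / (n!(m-n)!).
m = 5, n = 4
Numerator: 5 * 4 * 3 * 2
Denominator: 4! = 24
C(5, 4) = 5


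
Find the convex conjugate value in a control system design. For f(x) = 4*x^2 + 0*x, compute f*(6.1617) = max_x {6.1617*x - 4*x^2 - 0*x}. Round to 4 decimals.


f*(y) = sup_x {y*x - a*x^2 - b*x} = sup_x {(y-b)*x - a*x^2}
FOC: (y - b) - 2a*x = 0 => x* = (y - b)/(2a)
x* = (6.1617 - 0)/(2*4) = 0.7702
f*(6.1617) = (y-b)^2/(4a) = (6.1617 - 0)^2/(4*4)
= 37.9665/16 = 2.3729


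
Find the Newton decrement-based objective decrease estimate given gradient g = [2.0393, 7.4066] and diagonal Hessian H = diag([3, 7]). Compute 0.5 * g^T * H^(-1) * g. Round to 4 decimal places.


Step 1: H is diagonal, so H^(-1) * g = [0.6798, 1.0581].
Step 2: g^T H^(-1) g = sum_i g_i^2 / H_ii
  = (2.0393)^2/3 + (7.4066)^2/7
  = 1.3862 + 7.8368 = 9.2231
Step 3: Objective decrease = 0.5 * g^T H^(-1) g = 4.6115


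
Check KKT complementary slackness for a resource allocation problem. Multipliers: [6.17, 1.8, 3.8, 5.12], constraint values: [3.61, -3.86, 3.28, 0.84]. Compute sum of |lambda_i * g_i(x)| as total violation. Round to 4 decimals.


KKT complementary slackness check:
lambda_1 * g_1 = 6.17 * 3.61 = 22.2737
lambda_2 * g_2 = 1.8 * -3.86 = -6.948
lambda_3 * g_3 = 3.8 * 3.28 = 12.464
lambda_4 * g_4 = 5.12 * 0.84 = 4.3008
Total violation = 22.2737 + 6.948 + 12.464 + 4.3008 = 45.9865


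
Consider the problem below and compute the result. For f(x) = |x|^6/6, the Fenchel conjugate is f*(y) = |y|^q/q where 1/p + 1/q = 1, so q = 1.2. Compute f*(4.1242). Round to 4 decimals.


The conjugate exponent q satisfies 1/p + 1/q = 1.
p = 6, so q = 6/(6 - 1) = 1.2
|y|^q = 4.1242^1.2 = 5.4753
f*(4.1242) = 5.4753 / 1.2 = 4.5627


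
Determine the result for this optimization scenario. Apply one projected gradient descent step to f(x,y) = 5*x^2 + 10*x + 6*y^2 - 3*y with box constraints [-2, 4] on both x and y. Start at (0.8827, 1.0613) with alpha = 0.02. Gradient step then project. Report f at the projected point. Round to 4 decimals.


Step 1: Compute gradient at (0.8827, 1.0613).
grad_x = 2*5*0.8827 + 10 = 18.827
grad_y = 2*6*1.0613 - 3 = 9.7356
Step 2: Gradient step.
x_raw = 0.8827 - 0.02*18.827 = 0.5062
y_raw = 1.0613 - 0.02*9.7356 = 0.8666
Step 3: Project onto [-2, 4].
x_proj = clip(0.5062) = 0.5062
y_proj = clip(0.8666) = 0.8666
Step 4: Evaluate f.
f(0.5062, 0.8666) = 8.2487


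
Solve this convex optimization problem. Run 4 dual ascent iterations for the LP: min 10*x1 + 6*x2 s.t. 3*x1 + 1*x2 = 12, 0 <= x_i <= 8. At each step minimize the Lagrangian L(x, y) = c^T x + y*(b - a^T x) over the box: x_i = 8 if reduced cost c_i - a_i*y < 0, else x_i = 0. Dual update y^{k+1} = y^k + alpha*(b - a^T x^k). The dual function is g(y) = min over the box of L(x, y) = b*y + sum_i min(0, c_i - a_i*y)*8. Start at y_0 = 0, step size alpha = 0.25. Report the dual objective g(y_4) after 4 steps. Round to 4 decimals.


Dual ascent for LP: min 10*x1 + 6*x2, 3*x1 + 1*x2 = 12, 0 <= x_i <= 8
Step 1: y^k = 0.0, reduced costs: (10.0, 6.0)
  x^k = (0.0, 0.0), subgradient = b - a^T x = 12.0
  y^{k+1} = 0.0 + 0.25*12.0 = 3.0
Step 2: y^k = 3.0, reduced costs: (1.0, 3.0)
  x^k = (0.0, 0.0), subgradient = b - a^T x = 12.0
  y^{k+1} = 3.0 + 0.25*12.0 = 6.0
Step 3: y^k = 6.0, reduced costs: (-8.0, 0.0)
  x^k = (8.0, 0.0), subgradient = b - a^T x = -12.0
  y^{k+1} = 6.0 + 0.25*-12.0 = 3.0
Step 4: y^k = 3.0, reduced costs: (1.0, 3.0)
  x^k = (0.0, 0.0), subgradient = b - a^T x = 12.0
  y^{k+1} = 3.0 + 0.25*12.0 = 6.0
Dual objective at y_4 = 6.0: reduced costs (-8.0, 0.0), box minimizer x = (8.0, 0.0)
g(y_4) = b*y + (c1 - a1*y)*x1 + (c2 - a2*y)*x2 = 12*6.0 + (-8.0)*8.0 + 0.0*0.0 = 72.0 - 64.0 + 0.0 = 8.0


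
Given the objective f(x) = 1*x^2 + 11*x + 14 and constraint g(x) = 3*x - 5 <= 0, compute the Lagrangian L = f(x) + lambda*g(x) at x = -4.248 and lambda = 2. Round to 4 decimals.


Step 1: Evaluate f(x).
f(-4.248) = 1*(-4.248)^2 + 11*(-4.248) + 14 = -14.6825
Step 2: Evaluate g(x).
g(-4.248) = 3*-4.248 - 5 = -17.744
Step 3: Compute Lagrangian.
L = -14.6825 + 2*-17.744 = -50.1705


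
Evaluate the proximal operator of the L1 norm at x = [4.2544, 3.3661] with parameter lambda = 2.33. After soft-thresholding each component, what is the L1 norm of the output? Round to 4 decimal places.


Soft-thresholding with lambda = 2.33:
prox(4.2544) = sign(4.2544)*max(|4.2544| - 2.33, 0) = 1.9244
prox(3.3661) = sign(3.3661)*max(|3.3661| - 2.33, 0) = 1.0361
prox(x) = [1.9244, 1.0361]
||prox(x)||_1 = 1.9244 + 1.0361 = 2.9605


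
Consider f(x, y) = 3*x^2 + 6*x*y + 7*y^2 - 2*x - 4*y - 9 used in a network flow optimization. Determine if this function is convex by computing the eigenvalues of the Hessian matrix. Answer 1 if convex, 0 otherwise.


The Hessian of f(x,y) = 3*x^2 + 6*x*y + 7*y^2 - 2*x - 4*y - 9 is:
H = [[6, 6], [6, 14]]
Trace = 6 + 14 = 20
Determinant = 6*14 - (6)^2 = 48
Discriminant = (20)^2 - 4*48 = 208.0
Eigenvalues: lambda_1 = 2.7889, lambda_2 = 17.2111
The function is convex.

1


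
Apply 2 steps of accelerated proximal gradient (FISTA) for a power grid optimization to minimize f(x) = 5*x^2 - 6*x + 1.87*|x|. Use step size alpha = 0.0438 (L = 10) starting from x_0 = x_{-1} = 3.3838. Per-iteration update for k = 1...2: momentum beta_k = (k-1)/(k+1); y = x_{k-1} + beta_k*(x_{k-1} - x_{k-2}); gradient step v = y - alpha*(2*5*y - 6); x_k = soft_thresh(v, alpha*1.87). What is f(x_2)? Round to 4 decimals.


FISTA on f(x) = 5*x^2 - 6*x + 1.87*|x|
L = 10, alpha = 0.0438
Iteration 1: beta = 0.0, y = 3.3838 + 0.0*(3.3838 - 3.3838) = 3.3838
  grad(y) = 27.838, v = y - alpha*grad = 2.1645
  prox(v) = soft_thresh(2.1645, 0.0819) = 2.0826
Iteration 2: beta = 0.3333, y = 2.0826 + 0.3333*(2.0826 - 3.3838) = 1.6489
  grad(y) = 10.4885, v = y - alpha*grad = 1.1895
  prox(v) = soft_thresh(1.1895, 0.0819) = 1.1075
f(x_2) = 5*1.1075^2 - 6*1.1075 + 1.87*|1.1075| = 1.5591


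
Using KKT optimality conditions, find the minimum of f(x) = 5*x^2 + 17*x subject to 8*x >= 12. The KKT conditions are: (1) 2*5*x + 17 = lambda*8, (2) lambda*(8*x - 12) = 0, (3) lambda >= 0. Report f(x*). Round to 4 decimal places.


Step 1: Try lambda = 0 (constraint inactive).
x_unc = -17/(2*5) = -1.7
Check: 8*-1.7 = -13.6 < 12 -- violated!
Step 2: Constraint must be active: 8*x = 12
x* = 12/8 = 1.5
lambda = (2*5*1.5 + 17)/8 = 4.0
Step 3: Compute optimal value.
f(x*) = 5*1.5^2 + 17*1.5 = 36.75


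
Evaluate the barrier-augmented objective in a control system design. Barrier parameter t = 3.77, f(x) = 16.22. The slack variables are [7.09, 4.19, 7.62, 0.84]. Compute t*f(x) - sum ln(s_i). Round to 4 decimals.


Step 1: Compute log-barrier.
ln values: [1.9587, 1.4327, 2.0308, -0.1744]
phi = -(1.9587 + 1.4327 + 2.0308 - 0.1744) = -5.2478
Step 2: Compute augmented objective.
t*f(x) = 3.77*16.22 = 61.1494
Total = 61.1494 - 5.2478 = 55.9016


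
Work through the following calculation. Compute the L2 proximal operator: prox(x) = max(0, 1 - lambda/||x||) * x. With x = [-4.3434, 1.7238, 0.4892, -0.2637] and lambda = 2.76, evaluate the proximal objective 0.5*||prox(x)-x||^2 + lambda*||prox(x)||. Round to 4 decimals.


Step 1: Compute ||x||.
||x|| = 4.7059
Step 2: Compute scaling factor.
scale = max(0, 1 - 2.76/4.7059) = 0.4135
Step 3: prox(x) = [-1.796, 0.7128, 0.2023, -0.109]
||prox(x)|| = 1.9459
Step 4: Proximal objective.
0.5*||prox-x||^2 = 3.8088
lambda*||prox|| = 5.3707
Total = 9.1795


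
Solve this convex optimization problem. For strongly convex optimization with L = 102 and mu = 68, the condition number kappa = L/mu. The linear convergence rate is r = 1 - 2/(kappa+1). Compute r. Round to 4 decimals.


Step 1: Compute the condition number.
kappa = L/mu = 102/68 = 1.5
Step 2: Compute the convergence rate.
r = 1 - 2/(kappa + 1) = 1 - 2*mu/(L + mu) = (L - mu)/(L + mu) = 34/170 = 0.2


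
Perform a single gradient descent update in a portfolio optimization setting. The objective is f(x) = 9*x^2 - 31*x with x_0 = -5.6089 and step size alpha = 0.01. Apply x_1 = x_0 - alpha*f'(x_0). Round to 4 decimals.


We compute the gradient at x_0 and apply the update.
f'(x) = 18*x - 31
f'(-5.6089) = 18*-5.6089 - 31 = -131.9602
x_1 = -5.6089 - 0.01*-131.9602 = -4.2893


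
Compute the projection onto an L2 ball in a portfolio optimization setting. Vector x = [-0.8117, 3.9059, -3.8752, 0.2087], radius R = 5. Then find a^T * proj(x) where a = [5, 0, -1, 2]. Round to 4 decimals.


Step 1: Compute ||x|| (intermediates to 6 decimals).
||x|| = sqrt((-0.8117)^2 + 3.9059^2 + (-3.8752)^2 + 0.2087^2) = 5.565577
Step 2: Project.
Since ||x|| > R, scale = R/||x|| = 5/5.565577 = 0.898379, proj(x) = scale * x
proj(x) = [-0.729214, 3.508979, -3.481398, 0.187492]
Step 3: Dot product.
a^T * proj(x) = 5*(-0.729214) + 0*3.508979 - 1*(-3.481398) + 2*0.187492 = 0.2103


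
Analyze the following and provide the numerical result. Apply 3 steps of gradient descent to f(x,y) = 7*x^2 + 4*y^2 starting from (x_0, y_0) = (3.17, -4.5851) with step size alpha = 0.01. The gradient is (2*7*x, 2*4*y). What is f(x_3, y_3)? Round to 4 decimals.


Gradient descent on f(x,y) = 7*x^2 + 4*y^2.
Starting point: (3.17, -4.5851), alpha = 0.01
Step 1: grad_x = 2*7*3.17 = 44.38, grad_y = 2*4*-4.5851 = -36.6808
  x_1 = 3.17 - 0.01*44.38 = 2.7262
  y_1 = -4.5851 - 0.01*-36.6808 = -4.2183
Step 2: grad_x = 2*7*2.7262 = 38.1668, grad_y = 2*4*-4.2183 = -33.7463
  x_2 = 2.7262 - 0.01*38.1668 = 2.3445
  y_2 = -4.2183 - 0.01*-33.7463 = -3.8808
Step 3: grad_x = 2*7*2.3445 = 32.8234, grad_y = 2*4*-3.8808 = -31.0466
  x_3 = 2.3445 - 0.01*32.8234 = 2.0163
  y_3 = -3.8808 - 0.01*-31.0466 = -3.5704
f(2.0163, -3.5704) = 7*2.0163^2 + 4*(-3.5704)^2 = 79.4481


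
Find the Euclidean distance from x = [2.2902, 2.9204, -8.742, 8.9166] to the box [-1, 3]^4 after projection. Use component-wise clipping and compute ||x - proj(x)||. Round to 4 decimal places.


Project each component onto [-1, 3].
clip(2.2902) = 2.2902, clip(2.9204) = 2.9204, clip(-8.742) = -1.0, clip(8.9166) = 3.0
Projection = [2.2902, 2.9204, -1.0, 3.0]
Squared diffs: [0.0, 0.0, 59.9386, 35.0062]
Distance = sqrt(94.9448) = 9.744


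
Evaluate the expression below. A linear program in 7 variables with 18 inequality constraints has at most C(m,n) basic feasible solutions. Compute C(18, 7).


Each vertex corresponds to some choice of n active constraints out of m, so the number of vertices is at most C(m, n) = m! / (n!(m-n)!).
m = 18, n = 7
Numerator: 18 * 17 * 16 * 15 * 14 * 13 * 12
Denominator: 7! = 5040
C(18, 7) = 31824


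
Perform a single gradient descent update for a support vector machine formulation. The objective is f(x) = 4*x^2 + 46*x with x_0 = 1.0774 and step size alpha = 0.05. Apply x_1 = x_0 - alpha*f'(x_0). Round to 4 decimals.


We compute the gradient at x_0 and apply the update.
f'(x) = 8*x + 46
f'(1.0774) = 8*1.0774 + 46 = 54.6192
x_1 = 1.0774 - 0.05*54.6192 = -1.6536


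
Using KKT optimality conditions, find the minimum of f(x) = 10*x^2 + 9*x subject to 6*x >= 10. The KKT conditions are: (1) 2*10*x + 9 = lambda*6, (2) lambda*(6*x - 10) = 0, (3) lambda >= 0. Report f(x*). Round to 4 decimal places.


Step 1: Try lambda = 0 (constraint inactive).
x_unc = -9/(2*10) = -0.45
Check: 6*-0.45 = -2.7 < 10 -- violated!
Step 2: Constraint must be active: 6*x = 10
x* = 10/6 = 5/3 = 1.6667 (rounded; the exact value 5/3 is used below)
lambda = (2*10*(5/3) + 9)/6 = 7.0556
Step 3: Compute optimal value.
f(x*) = 10*(5/3)^2 + 9*(5/3) = 42.7778


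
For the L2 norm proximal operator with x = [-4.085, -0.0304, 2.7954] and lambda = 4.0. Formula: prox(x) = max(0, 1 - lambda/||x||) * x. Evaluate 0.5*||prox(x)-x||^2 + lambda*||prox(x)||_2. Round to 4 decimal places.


Step 1: Compute ||x||.
||x|| = 4.95
Step 2: Compute scaling factor.
scale = max(0, 1 - 4.0/4.95) = 0.1919
Step 3: prox(x) = [-0.784, -0.0058, 0.5365]
||prox(x)|| = 0.95
Step 4: Proximal objective.
0.5*||prox-x||^2 = 8.0
lambda*||prox|| = 3.8
Total = 11.8


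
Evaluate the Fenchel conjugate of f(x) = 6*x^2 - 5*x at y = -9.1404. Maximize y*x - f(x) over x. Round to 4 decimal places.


f*(y) = sup_x {y*x - a*x^2 - b*x} = sup_x {(y-b)*x - a*x^2}
FOC: (y - b) - 2a*x = 0 => x* = (y - b)/(2a)
x* = (-9.1404 + 5)/(2*6) = -0.345
f*(-9.1404) = (y-b)^2/(4a) = (-9.1404 + 5)^2/(4*6)
= 17.1429/24 = 0.7143


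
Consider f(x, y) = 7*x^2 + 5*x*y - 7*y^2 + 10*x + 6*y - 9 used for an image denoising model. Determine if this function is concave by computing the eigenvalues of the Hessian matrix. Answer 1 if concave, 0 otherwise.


The Hessian of f(x,y) = 7*x^2 + 5*x*y - 7*y^2 + 10*x + 6*y - 9 is:
H = [[14, 5], [5, -14]]
Trace = 14 - 14 = 0
Determinant = 14*-14 - (5)^2 = -221
Discriminant = (0)^2 - 4*-221 = 884.0
Eigenvalues: lambda_1 = -14.8661, lambda_2 = 14.8661
The function is not concave.

0


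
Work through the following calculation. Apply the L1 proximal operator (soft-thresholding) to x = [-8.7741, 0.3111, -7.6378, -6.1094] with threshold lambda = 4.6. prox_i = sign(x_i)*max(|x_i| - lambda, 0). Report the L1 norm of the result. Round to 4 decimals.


Soft-thresholding with lambda = 4.6:
prox(-8.7741) = sign(-8.7741)*max(|-8.7741| - 4.6, 0) = -4.1741
prox(0.3111) = sign(0.3111)*max(|0.3111| - 4.6, 0) = 0.0
prox(-7.6378) = sign(-7.6378)*max(|-7.6378| - 4.6, 0) = -3.0378
prox(-6.1094) = sign(-6.1094)*max(|-6.1094| - 4.6, 0) = -1.5094
prox(x) = [-4.1741, 0.0, -3.0378, -1.5094]
||prox(x)||_1 = 4.1741 + 0.0 + 3.0378 + 1.5094 = 8.7213
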